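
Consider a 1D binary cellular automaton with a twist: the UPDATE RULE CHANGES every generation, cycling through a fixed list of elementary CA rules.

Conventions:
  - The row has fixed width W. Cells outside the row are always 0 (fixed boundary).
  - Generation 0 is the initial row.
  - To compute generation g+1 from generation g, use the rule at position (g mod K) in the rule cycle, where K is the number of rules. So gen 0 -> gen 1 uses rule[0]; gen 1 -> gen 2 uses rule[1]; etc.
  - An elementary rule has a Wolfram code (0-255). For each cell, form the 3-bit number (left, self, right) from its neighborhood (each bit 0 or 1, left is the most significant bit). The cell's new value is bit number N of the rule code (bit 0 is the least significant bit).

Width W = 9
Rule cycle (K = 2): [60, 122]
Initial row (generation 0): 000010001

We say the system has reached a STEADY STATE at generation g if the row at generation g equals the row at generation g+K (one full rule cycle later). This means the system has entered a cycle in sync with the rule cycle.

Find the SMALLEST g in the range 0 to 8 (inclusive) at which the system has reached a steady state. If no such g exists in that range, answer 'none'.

Answer: none

Derivation:
Gen 0: 000010001
Gen 1 (rule 60): 000011001
Gen 2 (rule 122): 000111110
Gen 3 (rule 60): 000100001
Gen 4 (rule 122): 001010010
Gen 5 (rule 60): 001111011
Gen 6 (rule 122): 011001111
Gen 7 (rule 60): 010101000
Gen 8 (rule 122): 101010100
Gen 9 (rule 60): 111111110
Gen 10 (rule 122): 100000011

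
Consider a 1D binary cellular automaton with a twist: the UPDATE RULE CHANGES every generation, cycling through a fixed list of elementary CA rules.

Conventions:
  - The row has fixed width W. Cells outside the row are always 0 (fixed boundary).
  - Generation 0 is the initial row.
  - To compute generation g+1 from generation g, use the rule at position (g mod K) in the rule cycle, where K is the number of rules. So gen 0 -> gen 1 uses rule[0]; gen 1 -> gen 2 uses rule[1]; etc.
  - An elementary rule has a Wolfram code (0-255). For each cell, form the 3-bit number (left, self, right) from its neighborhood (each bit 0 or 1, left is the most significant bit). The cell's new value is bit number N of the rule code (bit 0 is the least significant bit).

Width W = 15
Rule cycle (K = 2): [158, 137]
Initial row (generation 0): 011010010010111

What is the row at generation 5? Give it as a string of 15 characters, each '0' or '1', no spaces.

Answer: 111111101111010

Derivation:
Gen 0: 011010010010111
Gen 1 (rule 158): 110011111110110
Gen 2 (rule 137): 100011111100100
Gen 3 (rule 158): 110111111011110
Gen 4 (rule 137): 100111110011100
Gen 5 (rule 158): 111111101111010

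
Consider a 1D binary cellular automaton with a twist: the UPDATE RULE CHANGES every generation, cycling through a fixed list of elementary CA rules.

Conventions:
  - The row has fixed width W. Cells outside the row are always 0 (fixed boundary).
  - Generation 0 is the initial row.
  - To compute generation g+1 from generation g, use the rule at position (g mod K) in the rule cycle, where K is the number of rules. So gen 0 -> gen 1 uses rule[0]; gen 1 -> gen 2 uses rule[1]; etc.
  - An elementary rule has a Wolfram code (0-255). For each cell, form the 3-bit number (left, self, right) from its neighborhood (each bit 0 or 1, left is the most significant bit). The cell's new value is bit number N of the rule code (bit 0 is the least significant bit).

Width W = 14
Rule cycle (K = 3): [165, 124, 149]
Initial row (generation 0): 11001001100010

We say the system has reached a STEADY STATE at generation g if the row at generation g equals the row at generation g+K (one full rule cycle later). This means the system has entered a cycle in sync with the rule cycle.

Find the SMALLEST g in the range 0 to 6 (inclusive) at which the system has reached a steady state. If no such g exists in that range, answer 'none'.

Gen 0: 11001001100010
Gen 1 (rule 165): 00001000001010
Gen 2 (rule 124): 00001100001111
Gen 3 (rule 149): 11100011100110
Gen 4 (rule 165): 01001001000000
Gen 5 (rule 124): 01101101100000
Gen 6 (rule 149): 00000000011111
Gen 7 (rule 165): 11111111001110
Gen 8 (rule 124): 10000001101011
Gen 9 (rule 149): 11111100001000

Answer: none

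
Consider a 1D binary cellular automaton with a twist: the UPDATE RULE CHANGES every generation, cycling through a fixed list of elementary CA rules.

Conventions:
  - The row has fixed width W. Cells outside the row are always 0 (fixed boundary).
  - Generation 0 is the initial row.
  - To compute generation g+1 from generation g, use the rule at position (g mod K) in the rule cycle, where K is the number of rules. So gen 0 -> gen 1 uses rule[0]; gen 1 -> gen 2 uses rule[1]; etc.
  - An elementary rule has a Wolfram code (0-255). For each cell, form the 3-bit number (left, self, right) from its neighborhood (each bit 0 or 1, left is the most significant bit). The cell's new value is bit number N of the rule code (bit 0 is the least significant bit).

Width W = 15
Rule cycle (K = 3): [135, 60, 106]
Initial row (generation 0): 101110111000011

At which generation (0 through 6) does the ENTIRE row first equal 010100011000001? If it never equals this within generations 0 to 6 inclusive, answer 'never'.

Answer: never

Derivation:
Gen 0: 101110111000011
Gen 1 (rule 135): 100100010011100
Gen 2 (rule 60): 110110011010010
Gen 3 (rule 106): 111110111100100
Gen 4 (rule 135): 011100011001101
Gen 5 (rule 60): 010010010101011
Gen 6 (rule 106): 100100101010111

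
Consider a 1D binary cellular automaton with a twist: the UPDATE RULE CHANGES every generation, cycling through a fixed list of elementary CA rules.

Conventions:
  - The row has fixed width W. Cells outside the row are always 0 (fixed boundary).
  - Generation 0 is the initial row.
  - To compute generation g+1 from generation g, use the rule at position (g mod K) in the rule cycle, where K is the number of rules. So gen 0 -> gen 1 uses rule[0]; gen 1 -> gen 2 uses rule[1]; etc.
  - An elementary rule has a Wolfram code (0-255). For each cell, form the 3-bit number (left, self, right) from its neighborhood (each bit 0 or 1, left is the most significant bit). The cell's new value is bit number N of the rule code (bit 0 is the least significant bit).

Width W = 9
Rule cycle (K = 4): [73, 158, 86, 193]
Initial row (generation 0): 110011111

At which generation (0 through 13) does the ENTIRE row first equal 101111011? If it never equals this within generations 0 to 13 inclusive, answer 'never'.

Gen 0: 110011111
Gen 1 (rule 73): 110010001
Gen 2 (rule 158): 101111011
Gen 3 (rule 86): 100001001
Gen 4 (rule 193): 001100000
Gen 5 (rule 73): 101101111
Gen 6 (rule 158): 101001110
Gen 7 (rule 86): 101110011
Gen 8 (rule 193): 000110001
Gen 9 (rule 73): 110110100
Gen 10 (rule 158): 100100110
Gen 11 (rule 86): 111111011
Gen 12 (rule 193): 011111001
Gen 13 (rule 73): 010001000

Answer: 2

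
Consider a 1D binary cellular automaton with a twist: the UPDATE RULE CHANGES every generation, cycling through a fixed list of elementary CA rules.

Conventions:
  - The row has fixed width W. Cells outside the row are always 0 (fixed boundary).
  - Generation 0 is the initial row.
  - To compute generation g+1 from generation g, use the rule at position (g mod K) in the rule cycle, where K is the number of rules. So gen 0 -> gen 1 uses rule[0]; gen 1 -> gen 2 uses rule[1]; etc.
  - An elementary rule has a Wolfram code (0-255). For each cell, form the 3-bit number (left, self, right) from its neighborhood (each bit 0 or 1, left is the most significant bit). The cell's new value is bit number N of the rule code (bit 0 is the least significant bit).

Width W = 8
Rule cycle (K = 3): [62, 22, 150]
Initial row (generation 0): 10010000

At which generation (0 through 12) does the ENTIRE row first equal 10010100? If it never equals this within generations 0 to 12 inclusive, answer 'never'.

Answer: never

Derivation:
Gen 0: 10010000
Gen 1 (rule 62): 11111000
Gen 2 (rule 22): 00000100
Gen 3 (rule 150): 00001110
Gen 4 (rule 62): 00011001
Gen 5 (rule 22): 00100111
Gen 6 (rule 150): 01111010
Gen 7 (rule 62): 11000111
Gen 8 (rule 22): 00101000
Gen 9 (rule 150): 01101100
Gen 10 (rule 62): 11011010
Gen 11 (rule 22): 00000011
Gen 12 (rule 150): 00000100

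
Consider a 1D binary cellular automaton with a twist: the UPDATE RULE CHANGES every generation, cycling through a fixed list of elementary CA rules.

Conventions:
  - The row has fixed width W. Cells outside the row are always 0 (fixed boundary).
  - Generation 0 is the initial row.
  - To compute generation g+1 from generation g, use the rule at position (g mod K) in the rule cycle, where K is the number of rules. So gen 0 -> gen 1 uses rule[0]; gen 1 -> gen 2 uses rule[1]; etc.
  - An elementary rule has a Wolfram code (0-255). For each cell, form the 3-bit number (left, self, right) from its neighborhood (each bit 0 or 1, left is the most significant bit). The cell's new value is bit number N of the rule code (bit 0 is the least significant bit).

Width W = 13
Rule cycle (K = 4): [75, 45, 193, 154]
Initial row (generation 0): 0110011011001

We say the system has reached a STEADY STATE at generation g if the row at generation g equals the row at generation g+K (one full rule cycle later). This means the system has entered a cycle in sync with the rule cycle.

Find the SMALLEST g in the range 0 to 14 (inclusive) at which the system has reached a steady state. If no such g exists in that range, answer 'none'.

Gen 0: 0110011011001
Gen 1 (rule 75): 1110111011010
Gen 2 (rule 45): 1001100110110
Gen 3 (rule 193): 0000100010010
Gen 4 (rule 154): 0001010101101
Gen 5 (rule 75): 1110000001100
Gen 6 (rule 45): 1000111101001
Gen 7 (rule 193): 0010011100000
Gen 8 (rule 154): 0101111010000
Gen 9 (rule 75): 1001001000111
Gen 10 (rule 45): 1001001010100
Gen 11 (rule 193): 0000000000001
Gen 12 (rule 154): 0000000000010
Gen 13 (rule 75): 1111111111100
Gen 14 (rule 45): 1000000000001
Gen 15 (rule 193): 0011111111100
Gen 16 (rule 154): 0111111111010
Gen 17 (rule 75): 1100000001000
Gen 18 (rule 45): 1001111101011

Answer: none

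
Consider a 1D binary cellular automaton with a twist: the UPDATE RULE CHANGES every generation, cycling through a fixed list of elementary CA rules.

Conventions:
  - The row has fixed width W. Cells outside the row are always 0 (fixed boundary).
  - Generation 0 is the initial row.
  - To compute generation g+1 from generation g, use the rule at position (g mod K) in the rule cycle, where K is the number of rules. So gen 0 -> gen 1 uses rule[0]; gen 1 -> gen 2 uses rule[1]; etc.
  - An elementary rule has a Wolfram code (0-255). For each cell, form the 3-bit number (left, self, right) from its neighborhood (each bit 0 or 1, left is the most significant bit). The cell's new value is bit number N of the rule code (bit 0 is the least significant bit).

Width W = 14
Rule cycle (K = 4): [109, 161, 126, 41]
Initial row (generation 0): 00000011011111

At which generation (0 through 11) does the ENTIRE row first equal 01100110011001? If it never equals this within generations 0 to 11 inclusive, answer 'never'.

Answer: never

Derivation:
Gen 0: 00000011011111
Gen 1 (rule 109): 11111011110001
Gen 2 (rule 161): 01110101100100
Gen 3 (rule 126): 11011111111110
Gen 4 (rule 41): 10110000000000
Gen 5 (rule 109): 11110111111111
Gen 6 (rule 161): 01101011111110
Gen 7 (rule 126): 11111110000011
Gen 8 (rule 41): 10000000111010
Gen 9 (rule 109): 10111110101110
Gen 10 (rule 161): 01011101010100
Gen 11 (rule 126): 11110111111110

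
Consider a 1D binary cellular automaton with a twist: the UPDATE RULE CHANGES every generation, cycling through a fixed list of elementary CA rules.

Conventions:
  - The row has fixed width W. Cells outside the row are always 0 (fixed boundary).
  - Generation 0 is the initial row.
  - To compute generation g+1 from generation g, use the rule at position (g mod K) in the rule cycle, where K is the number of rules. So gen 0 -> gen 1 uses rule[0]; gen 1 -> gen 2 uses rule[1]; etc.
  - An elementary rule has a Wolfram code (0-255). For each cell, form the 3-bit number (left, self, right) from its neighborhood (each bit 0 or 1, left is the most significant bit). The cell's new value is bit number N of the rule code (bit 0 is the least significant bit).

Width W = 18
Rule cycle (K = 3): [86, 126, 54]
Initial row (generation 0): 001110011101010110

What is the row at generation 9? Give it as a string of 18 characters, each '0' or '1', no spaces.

Gen 0: 001110011101010110
Gen 1 (rule 86): 010011100101010011
Gen 2 (rule 126): 111110111111111111
Gen 3 (rule 54): 000001000000000000
Gen 4 (rule 86): 000011100000000000
Gen 5 (rule 126): 000110110000000000
Gen 6 (rule 54): 001001001000000000
Gen 7 (rule 86): 011111111100000000
Gen 8 (rule 126): 110000000110000000
Gen 9 (rule 54): 001000001001000000

Answer: 001000001001000000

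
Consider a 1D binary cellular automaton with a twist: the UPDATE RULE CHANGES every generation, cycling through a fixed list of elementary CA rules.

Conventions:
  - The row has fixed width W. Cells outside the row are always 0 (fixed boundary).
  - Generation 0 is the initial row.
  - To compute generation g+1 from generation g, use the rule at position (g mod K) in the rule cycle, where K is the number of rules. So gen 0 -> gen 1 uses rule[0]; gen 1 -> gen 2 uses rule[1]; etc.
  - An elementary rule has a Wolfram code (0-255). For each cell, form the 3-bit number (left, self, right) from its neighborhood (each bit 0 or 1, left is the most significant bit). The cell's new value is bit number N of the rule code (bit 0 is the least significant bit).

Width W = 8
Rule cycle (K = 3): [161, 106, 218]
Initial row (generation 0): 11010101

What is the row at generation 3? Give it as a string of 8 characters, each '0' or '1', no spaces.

Gen 0: 11010101
Gen 1 (rule 161): 00101010
Gen 2 (rule 106): 01010100
Gen 3 (rule 218): 10000010

Answer: 10000010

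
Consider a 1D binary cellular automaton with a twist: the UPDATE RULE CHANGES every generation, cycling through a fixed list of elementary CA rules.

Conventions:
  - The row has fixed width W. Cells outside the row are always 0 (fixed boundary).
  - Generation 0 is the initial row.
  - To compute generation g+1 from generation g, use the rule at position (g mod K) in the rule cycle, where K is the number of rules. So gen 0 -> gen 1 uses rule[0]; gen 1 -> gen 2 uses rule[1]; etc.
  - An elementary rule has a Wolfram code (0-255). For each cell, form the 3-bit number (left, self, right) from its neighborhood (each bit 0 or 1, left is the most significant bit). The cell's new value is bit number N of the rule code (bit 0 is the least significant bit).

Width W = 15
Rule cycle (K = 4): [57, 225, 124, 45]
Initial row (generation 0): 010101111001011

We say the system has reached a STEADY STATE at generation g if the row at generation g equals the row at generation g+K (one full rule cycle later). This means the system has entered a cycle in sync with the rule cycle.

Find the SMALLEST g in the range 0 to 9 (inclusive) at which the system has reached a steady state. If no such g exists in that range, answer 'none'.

Gen 0: 010101111001011
Gen 1 (rule 57): 001011000100110
Gen 2 (rule 225): 100101010000010
Gen 3 (rule 124): 110111111000011
Gen 4 (rule 45): 101100000011010
Gen 5 (rule 57): 011011111010101
Gen 6 (rule 225): 001101111101010
Gen 7 (rule 124): 001111000111111
Gen 8 (rule 45): 101000010100000
Gen 9 (rule 57): 010111001011111
Gen 10 (rule 225): 001011000101111
Gen 11 (rule 124): 001111100111001
Gen 12 (rule 45): 101000000100001
Gen 13 (rule 57): 010111110011100

Answer: none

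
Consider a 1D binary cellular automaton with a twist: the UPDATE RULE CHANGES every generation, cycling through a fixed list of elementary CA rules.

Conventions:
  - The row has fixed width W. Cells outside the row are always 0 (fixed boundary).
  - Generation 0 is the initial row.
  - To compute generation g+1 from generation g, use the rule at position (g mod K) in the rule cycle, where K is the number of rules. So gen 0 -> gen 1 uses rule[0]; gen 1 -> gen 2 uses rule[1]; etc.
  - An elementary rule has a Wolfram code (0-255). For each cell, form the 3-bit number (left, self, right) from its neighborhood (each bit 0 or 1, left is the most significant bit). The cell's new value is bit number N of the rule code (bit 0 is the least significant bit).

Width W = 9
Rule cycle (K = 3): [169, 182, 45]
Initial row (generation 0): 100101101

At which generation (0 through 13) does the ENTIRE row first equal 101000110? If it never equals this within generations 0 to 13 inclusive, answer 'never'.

Gen 0: 100101101
Gen 1 (rule 169): 000011010
Gen 2 (rule 182): 000100111
Gen 3 (rule 45): 110100100
Gen 4 (rule 169): 101000001
Gen 5 (rule 182): 111100011
Gen 6 (rule 45): 100001010
Gen 7 (rule 169): 001100100
Gen 8 (rule 182): 010011110
Gen 9 (rule 45): 010010000
Gen 10 (rule 169): 000000111
Gen 11 (rule 182): 000001010
Gen 12 (rule 45): 111101110
Gen 13 (rule 169): 111011100

Answer: never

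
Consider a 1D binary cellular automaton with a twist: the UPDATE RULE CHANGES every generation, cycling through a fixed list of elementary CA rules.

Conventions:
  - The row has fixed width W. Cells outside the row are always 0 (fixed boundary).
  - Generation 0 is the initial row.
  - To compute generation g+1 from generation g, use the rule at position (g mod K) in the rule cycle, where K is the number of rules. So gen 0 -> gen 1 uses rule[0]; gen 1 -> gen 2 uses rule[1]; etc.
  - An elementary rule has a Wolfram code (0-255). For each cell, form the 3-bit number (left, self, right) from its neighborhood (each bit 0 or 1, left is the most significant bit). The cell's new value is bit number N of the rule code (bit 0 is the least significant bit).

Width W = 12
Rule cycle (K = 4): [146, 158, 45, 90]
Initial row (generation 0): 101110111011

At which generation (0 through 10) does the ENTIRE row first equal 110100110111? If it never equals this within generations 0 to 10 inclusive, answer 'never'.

Gen 0: 101110111011
Gen 1 (rule 146): 000100010000
Gen 2 (rule 158): 001110111000
Gen 3 (rule 45): 101001100011
Gen 4 (rule 90): 000111110111
Gen 5 (rule 146): 001011100010
Gen 6 (rule 158): 011011010111
Gen 7 (rule 45): 010110111100
Gen 8 (rule 90): 100110100110
Gen 9 (rule 146): 011000011001
Gen 10 (rule 158): 110100110111

Answer: 10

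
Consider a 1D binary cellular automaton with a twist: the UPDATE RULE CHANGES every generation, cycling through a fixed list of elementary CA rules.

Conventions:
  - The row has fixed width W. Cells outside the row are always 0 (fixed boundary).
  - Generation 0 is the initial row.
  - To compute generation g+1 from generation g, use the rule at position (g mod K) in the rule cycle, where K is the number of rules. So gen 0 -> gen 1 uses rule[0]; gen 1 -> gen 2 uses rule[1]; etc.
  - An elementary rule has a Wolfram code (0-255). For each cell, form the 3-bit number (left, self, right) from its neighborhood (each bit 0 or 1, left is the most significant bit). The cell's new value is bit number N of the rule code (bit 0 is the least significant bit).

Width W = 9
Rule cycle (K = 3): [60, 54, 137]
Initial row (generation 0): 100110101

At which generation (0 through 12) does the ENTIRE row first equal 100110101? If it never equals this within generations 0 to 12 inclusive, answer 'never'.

Gen 0: 100110101
Gen 1 (rule 60): 110101111
Gen 2 (rule 54): 001110000
Gen 3 (rule 137): 101100111
Gen 4 (rule 60): 111010100
Gen 5 (rule 54): 000111110
Gen 6 (rule 137): 110111100
Gen 7 (rule 60): 101100010
Gen 8 (rule 54): 110010111
Gen 9 (rule 137): 100000110
Gen 10 (rule 60): 110000101
Gen 11 (rule 54): 001001111
Gen 12 (rule 137): 100001110

Answer: 0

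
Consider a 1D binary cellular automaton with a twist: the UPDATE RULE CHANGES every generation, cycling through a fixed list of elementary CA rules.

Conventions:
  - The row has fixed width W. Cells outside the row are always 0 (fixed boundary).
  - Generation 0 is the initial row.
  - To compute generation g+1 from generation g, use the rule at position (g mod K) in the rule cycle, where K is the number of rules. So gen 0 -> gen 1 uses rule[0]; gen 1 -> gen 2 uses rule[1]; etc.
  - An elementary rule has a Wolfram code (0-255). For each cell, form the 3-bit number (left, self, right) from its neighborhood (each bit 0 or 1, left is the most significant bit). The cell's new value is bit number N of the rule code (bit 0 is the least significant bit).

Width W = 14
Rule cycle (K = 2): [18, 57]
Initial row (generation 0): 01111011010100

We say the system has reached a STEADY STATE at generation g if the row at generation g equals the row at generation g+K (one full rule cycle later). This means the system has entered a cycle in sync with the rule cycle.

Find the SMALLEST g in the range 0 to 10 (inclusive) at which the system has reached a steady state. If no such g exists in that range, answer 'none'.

Answer: 5

Derivation:
Gen 0: 01111011010100
Gen 1 (rule 18): 10000000000010
Gen 2 (rule 57): 01111111111001
Gen 3 (rule 18): 10000000000110
Gen 4 (rule 57): 01111111110101
Gen 5 (rule 18): 10000000000000
Gen 6 (rule 57): 01111111111111
Gen 7 (rule 18): 10000000000000
Gen 8 (rule 57): 01111111111111
Gen 9 (rule 18): 10000000000000
Gen 10 (rule 57): 01111111111111
Gen 11 (rule 18): 10000000000000
Gen 12 (rule 57): 01111111111111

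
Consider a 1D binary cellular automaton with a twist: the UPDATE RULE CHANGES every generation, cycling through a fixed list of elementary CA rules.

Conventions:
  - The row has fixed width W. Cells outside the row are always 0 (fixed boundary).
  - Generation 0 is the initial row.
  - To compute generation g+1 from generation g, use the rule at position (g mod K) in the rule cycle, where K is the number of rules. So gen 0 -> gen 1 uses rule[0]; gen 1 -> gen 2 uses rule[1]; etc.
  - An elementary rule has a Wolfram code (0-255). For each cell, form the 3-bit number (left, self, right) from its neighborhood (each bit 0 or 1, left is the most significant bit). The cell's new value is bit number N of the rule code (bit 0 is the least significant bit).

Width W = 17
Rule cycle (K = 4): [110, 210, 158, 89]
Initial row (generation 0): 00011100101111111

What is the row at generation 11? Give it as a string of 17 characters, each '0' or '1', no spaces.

Answer: 11111111011111010

Derivation:
Gen 0: 00011100101111111
Gen 1 (rule 110): 00110101111000001
Gen 2 (rule 210): 01010000111100010
Gen 3 (rule 158): 11011001111010111
Gen 4 (rule 89): 11011101001000101
Gen 5 (rule 110): 11110111011001111
Gen 6 (rule 210): 01110011001110111
Gen 7 (rule 158): 11101110111100110
Gen 8 (rule 89): 10101010100110111
Gen 9 (rule 110): 11111111101111101
Gen 10 (rule 210): 01111111100111100
Gen 11 (rule 158): 11111111011111010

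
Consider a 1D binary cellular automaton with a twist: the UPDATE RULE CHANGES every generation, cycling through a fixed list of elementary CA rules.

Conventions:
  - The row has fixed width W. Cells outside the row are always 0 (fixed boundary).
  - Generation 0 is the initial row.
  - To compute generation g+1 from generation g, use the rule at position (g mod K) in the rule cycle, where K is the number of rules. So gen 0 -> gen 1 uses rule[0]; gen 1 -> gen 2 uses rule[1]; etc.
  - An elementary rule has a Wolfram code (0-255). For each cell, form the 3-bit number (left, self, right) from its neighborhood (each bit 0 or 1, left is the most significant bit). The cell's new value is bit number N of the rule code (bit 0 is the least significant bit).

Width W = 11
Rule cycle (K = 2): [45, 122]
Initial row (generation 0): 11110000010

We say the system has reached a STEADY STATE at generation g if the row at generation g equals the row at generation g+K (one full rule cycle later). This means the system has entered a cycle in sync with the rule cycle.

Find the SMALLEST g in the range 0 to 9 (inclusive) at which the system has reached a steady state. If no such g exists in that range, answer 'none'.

Answer: none

Derivation:
Gen 0: 11110000010
Gen 1 (rule 45): 10000111010
Gen 2 (rule 122): 01001101101
Gen 3 (rule 45): 01001011011
Gen 4 (rule 122): 10110111111
Gen 5 (rule 45): 11101100000
Gen 6 (rule 122): 10111110000
Gen 7 (rule 45): 11100000111
Gen 8 (rule 122): 10110001101
Gen 9 (rule 45): 11100101011
Gen 10 (rule 122): 10111010111
Gen 11 (rule 45): 11100111100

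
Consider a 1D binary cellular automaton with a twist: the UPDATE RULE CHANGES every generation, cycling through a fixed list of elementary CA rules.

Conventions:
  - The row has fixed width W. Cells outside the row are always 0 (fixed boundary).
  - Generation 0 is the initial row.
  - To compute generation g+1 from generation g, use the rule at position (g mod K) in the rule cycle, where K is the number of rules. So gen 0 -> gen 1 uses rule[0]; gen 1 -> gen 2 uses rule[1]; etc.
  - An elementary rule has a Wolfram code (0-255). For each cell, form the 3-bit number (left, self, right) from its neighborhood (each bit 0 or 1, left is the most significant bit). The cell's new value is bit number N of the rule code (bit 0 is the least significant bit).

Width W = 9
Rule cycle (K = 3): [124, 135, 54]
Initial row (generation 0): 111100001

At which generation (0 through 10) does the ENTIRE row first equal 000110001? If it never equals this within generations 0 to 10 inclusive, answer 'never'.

Answer: never

Derivation:
Gen 0: 111100001
Gen 1 (rule 124): 100110001
Gen 2 (rule 135): 101000111
Gen 3 (rule 54): 111101000
Gen 4 (rule 124): 100111100
Gen 5 (rule 135): 101011001
Gen 6 (rule 54): 111100111
Gen 7 (rule 124): 100110101
Gen 8 (rule 135): 101000101
Gen 9 (rule 54): 111101111
Gen 10 (rule 124): 100111001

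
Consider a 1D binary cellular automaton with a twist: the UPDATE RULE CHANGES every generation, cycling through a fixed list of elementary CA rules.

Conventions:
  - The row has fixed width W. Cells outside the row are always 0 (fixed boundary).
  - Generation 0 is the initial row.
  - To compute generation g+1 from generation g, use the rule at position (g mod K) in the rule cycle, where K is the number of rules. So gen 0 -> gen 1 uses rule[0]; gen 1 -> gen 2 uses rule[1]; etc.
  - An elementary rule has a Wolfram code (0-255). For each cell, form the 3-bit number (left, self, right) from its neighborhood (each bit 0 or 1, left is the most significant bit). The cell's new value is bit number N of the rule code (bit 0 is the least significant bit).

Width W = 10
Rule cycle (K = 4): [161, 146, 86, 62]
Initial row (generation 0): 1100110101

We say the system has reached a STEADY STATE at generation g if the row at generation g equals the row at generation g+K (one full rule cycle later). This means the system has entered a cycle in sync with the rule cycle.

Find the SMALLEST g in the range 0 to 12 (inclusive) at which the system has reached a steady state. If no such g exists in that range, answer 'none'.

Gen 0: 1100110101
Gen 1 (rule 161): 0000001010
Gen 2 (rule 146): 0000010001
Gen 3 (rule 86): 0000111011
Gen 4 (rule 62): 0001100110
Gen 5 (rule 161): 1100000000
Gen 6 (rule 146): 0010000000
Gen 7 (rule 86): 0111000000
Gen 8 (rule 62): 1100100000
Gen 9 (rule 161): 0000001111
Gen 10 (rule 146): 0000010110
Gen 11 (rule 86): 0000110011
Gen 12 (rule 62): 0001101110
Gen 13 (rule 161): 1100010100
Gen 14 (rule 146): 0010100010
Gen 15 (rule 86): 0110110111
Gen 16 (rule 62): 1101101100

Answer: none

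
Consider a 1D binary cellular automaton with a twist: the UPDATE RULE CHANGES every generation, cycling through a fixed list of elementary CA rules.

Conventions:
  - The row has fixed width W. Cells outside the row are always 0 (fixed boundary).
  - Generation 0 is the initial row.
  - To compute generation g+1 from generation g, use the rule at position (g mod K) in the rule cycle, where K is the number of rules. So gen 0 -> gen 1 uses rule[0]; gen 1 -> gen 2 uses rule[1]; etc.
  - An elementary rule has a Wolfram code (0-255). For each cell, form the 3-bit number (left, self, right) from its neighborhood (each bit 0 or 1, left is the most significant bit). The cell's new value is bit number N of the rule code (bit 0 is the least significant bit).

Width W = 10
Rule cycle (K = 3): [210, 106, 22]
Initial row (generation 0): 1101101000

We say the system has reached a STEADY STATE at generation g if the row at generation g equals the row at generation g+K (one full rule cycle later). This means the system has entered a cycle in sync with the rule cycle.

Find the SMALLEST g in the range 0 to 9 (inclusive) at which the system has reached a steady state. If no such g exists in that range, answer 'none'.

Gen 0: 1101101000
Gen 1 (rule 210): 0100100100
Gen 2 (rule 106): 1001001000
Gen 3 (rule 22): 1111111100
Gen 4 (rule 210): 0111111110
Gen 5 (rule 106): 1100000010
Gen 6 (rule 22): 0010000111
Gen 7 (rule 210): 0101001011
Gen 8 (rule 106): 1010010111
Gen 9 (rule 22): 1011110000
Gen 10 (rule 210): 0001111000
Gen 11 (rule 106): 0011001000
Gen 12 (rule 22): 0100111100

Answer: none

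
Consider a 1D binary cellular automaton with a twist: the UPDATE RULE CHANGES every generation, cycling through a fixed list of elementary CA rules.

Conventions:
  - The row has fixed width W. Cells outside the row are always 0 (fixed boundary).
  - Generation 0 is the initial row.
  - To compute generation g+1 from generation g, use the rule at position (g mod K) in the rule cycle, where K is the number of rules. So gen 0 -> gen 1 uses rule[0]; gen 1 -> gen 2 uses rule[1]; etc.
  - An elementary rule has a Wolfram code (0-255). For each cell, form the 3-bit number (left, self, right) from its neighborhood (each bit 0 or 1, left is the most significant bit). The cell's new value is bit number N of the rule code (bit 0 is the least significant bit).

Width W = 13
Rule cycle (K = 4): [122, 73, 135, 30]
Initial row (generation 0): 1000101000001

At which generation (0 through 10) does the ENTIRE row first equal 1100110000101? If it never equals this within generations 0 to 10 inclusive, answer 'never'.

Answer: never

Derivation:
Gen 0: 1000101000001
Gen 1 (rule 122): 0101010100010
Gen 2 (rule 73): 0000000001000
Gen 3 (rule 135): 1111111111011
Gen 4 (rule 30): 1000000000010
Gen 5 (rule 122): 0100000000101
Gen 6 (rule 73): 0001111110000
Gen 7 (rule 135): 1110111100111
Gen 8 (rule 30): 1000100011100
Gen 9 (rule 122): 0101010110110
Gen 10 (rule 73): 0000000110110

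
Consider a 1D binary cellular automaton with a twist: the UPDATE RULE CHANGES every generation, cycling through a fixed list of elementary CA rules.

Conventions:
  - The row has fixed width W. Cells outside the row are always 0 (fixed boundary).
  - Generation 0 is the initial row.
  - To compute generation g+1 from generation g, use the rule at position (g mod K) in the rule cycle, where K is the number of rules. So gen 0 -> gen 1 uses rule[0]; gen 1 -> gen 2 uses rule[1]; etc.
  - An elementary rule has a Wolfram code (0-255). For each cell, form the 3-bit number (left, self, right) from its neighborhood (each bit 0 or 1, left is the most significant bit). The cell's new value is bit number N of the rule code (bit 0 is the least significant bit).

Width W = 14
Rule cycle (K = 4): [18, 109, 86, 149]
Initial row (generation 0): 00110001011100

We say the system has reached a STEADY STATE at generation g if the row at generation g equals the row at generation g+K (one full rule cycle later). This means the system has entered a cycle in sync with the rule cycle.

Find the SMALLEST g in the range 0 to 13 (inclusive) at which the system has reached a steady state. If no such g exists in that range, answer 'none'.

Answer: 9

Derivation:
Gen 0: 00110001011100
Gen 1 (rule 18): 01001010000010
Gen 2 (rule 109): 01001110111010
Gen 3 (rule 86): 11110010001011
Gen 4 (rule 149): 01101011101000
Gen 5 (rule 18): 10000000000100
Gen 6 (rule 109): 10111111110101
Gen 7 (rule 86): 10000000010101
Gen 8 (rule 149): 11111111010101
Gen 9 (rule 18): 00000000000000
Gen 10 (rule 109): 11111111111111
Gen 11 (rule 86): 00000000000001
Gen 12 (rule 149): 11111111111101
Gen 13 (rule 18): 00000000000000
Gen 14 (rule 109): 11111111111111
Gen 15 (rule 86): 00000000000001
Gen 16 (rule 149): 11111111111101
Gen 17 (rule 18): 00000000000000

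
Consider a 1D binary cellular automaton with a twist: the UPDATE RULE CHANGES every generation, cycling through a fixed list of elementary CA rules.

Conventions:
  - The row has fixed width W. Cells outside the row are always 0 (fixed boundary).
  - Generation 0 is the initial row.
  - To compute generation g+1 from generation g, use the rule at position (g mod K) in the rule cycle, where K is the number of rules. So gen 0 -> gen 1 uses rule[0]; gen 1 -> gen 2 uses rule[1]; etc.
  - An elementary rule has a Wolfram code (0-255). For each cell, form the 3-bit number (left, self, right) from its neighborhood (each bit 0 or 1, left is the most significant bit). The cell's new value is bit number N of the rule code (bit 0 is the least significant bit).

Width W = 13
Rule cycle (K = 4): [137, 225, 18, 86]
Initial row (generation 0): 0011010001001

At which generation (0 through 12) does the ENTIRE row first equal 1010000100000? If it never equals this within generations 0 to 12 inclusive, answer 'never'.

Answer: 1

Derivation:
Gen 0: 0011010001001
Gen 1 (rule 137): 1010000100000
Gen 2 (rule 225): 0100110001111
Gen 3 (rule 18): 1011001010000
Gen 4 (rule 86): 1001111011000
Gen 5 (rule 137): 0001110010011
Gen 6 (rule 225): 1100110000001
Gen 7 (rule 18): 0011001000010
Gen 8 (rule 86): 0101111100111
Gen 9 (rule 137): 0001111000110
Gen 10 (rule 225): 1100111010010
Gen 11 (rule 18): 0011000001101
Gen 12 (rule 86): 0101100010101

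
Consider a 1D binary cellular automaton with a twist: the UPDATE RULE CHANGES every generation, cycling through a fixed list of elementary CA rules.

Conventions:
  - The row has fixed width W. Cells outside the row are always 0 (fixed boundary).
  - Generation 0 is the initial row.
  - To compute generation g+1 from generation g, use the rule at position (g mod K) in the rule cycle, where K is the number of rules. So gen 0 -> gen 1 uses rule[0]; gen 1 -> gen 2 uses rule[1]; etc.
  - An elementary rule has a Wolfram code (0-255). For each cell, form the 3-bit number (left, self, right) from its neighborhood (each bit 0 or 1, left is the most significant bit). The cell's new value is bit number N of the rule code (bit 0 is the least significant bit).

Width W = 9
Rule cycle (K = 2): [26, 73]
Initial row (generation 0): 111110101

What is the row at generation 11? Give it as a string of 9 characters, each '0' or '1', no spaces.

Gen 0: 111110101
Gen 1 (rule 26): 100000000
Gen 2 (rule 73): 001111111
Gen 3 (rule 26): 011000000
Gen 4 (rule 73): 011011111
Gen 5 (rule 26): 110010000
Gen 6 (rule 73): 110000111
Gen 7 (rule 26): 101001100
Gen 8 (rule 73): 000001101
Gen 9 (rule 26): 000011000
Gen 10 (rule 73): 111011011
Gen 11 (rule 26): 100010010

Answer: 100010010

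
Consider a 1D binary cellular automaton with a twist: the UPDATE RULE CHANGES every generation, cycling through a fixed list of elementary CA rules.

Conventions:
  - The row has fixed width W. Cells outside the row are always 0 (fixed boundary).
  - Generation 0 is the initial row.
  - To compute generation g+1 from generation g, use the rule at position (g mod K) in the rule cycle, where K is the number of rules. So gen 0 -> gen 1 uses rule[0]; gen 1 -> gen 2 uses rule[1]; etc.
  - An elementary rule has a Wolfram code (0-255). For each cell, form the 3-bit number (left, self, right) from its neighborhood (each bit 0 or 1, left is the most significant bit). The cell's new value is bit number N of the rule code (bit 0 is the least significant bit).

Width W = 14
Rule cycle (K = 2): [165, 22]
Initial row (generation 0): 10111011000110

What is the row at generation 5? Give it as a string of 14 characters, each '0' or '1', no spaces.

Answer: 11110010101001

Derivation:
Gen 0: 10111011000110
Gen 1 (rule 165): 11010100010000
Gen 2 (rule 22): 00010110111000
Gen 3 (rule 165): 11011001010011
Gen 4 (rule 22): 00000111011100
Gen 5 (rule 165): 11110010101001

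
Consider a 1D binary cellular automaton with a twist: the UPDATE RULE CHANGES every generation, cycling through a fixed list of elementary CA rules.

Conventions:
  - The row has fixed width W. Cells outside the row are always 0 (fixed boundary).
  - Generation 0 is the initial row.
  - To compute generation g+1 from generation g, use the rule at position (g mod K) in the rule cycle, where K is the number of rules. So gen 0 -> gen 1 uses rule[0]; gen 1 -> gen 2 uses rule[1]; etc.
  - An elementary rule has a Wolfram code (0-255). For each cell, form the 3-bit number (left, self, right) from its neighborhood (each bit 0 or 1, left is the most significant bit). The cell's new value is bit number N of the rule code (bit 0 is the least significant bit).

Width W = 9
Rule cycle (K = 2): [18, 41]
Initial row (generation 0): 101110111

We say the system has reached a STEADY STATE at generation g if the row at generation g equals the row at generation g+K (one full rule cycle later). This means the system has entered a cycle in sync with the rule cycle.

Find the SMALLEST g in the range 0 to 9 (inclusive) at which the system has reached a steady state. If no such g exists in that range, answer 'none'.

Gen 0: 101110111
Gen 1 (rule 18): 000000000
Gen 2 (rule 41): 111111111
Gen 3 (rule 18): 000000000
Gen 4 (rule 41): 111111111
Gen 5 (rule 18): 000000000
Gen 6 (rule 41): 111111111
Gen 7 (rule 18): 000000000
Gen 8 (rule 41): 111111111
Gen 9 (rule 18): 000000000
Gen 10 (rule 41): 111111111
Gen 11 (rule 18): 000000000

Answer: 1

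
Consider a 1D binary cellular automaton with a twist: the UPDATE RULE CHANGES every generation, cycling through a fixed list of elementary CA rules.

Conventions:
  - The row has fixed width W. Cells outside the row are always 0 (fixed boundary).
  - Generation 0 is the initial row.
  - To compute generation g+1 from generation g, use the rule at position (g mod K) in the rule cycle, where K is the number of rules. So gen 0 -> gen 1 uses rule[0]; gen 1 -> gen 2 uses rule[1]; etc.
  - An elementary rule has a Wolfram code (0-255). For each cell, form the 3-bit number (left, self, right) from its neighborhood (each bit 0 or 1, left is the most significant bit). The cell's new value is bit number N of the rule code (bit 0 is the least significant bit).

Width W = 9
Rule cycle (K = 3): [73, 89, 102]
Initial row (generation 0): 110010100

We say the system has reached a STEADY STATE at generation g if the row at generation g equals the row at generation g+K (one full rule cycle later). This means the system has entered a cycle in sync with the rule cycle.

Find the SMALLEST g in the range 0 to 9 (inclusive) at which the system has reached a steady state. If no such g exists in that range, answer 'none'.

Answer: none

Derivation:
Gen 0: 110010100
Gen 1 (rule 73): 110000001
Gen 2 (rule 89): 111111100
Gen 3 (rule 102): 000000100
Gen 4 (rule 73): 111110001
Gen 5 (rule 89): 100011100
Gen 6 (rule 102): 100100100
Gen 7 (rule 73): 000000001
Gen 8 (rule 89): 111111100
Gen 9 (rule 102): 000000100
Gen 10 (rule 73): 111110001
Gen 11 (rule 89): 100011100
Gen 12 (rule 102): 100100100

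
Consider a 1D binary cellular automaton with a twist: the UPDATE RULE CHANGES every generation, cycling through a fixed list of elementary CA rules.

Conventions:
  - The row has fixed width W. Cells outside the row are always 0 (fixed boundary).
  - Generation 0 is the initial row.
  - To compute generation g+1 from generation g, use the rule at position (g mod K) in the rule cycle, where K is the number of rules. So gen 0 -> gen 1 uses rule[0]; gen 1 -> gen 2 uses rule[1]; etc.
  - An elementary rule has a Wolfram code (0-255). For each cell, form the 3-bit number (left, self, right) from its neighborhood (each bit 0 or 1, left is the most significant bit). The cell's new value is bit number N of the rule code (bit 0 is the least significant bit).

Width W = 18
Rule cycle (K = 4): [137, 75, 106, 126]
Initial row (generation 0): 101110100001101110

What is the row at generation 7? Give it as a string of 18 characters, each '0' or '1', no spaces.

Gen 0: 101110100001101110
Gen 1 (rule 137): 001100001101001100
Gen 2 (rule 75): 111101111100011101
Gen 3 (rule 106): 100111000100110110
Gen 4 (rule 126): 111101101111111111
Gen 5 (rule 137): 111001001111111110
Gen 6 (rule 75): 101010011000000010
Gen 7 (rule 106): 010100111000000100

Answer: 010100111000000100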